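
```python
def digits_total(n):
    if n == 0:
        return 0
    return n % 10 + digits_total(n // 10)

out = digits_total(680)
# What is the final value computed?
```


digits_total(680)
= 0 + digits_total(68)
= 0 + 8 + digits_total(6)
= 0 + 8 + 6 + digits_total(0)
= 0 + 8 + 6 + 0
= 14


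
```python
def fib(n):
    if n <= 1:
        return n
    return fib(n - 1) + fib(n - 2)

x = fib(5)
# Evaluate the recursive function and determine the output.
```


fib(5)
= fib(4) + fib(3)
= (fib(3) + fib(2)) + fib(3)
Computing bottom-up: fib(0)=0, fib(1)=1, fib(2)=1, fib(3)=2, fib(4)=3, fib(5)=5
= 5


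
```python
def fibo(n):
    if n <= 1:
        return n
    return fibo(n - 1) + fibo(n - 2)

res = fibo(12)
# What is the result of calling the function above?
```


fibo(12)
= fibo(11) + fibo(10)
= (fibo(10) + fibo(9)) + fibo(10)
Computing bottom-up: fibo(0)=0, fibo(1)=1, fibo(2)=1, fibo(3)=2, fibo(4)=3, fibo(5)=5, fibo(6)=8, fibo(7)=13, fibo(8)=21, fibo(9)=34, fibo(10)=55, fibo(11)=89, fibo(12)=144
= 144


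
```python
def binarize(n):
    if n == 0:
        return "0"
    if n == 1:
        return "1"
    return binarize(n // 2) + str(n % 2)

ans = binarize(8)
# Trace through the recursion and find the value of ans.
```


binarize(8)
= binarize(4) + "0"
= binarize(2) + "0" + "0"
= binarize(1) + "0" + "0" + "0"
= "1" + "0" + "0" + "0"
= "1000"


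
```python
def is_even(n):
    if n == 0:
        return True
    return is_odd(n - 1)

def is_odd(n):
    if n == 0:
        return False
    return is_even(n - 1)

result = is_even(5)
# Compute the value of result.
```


is_even(5)
= is_odd(4)
= is_even(3)
= is_odd(2)
= is_even(1)
= is_odd(0)
n == 0: return False
= False


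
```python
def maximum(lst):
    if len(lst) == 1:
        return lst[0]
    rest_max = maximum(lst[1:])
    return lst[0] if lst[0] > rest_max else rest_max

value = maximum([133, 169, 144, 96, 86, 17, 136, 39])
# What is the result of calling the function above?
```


maximum([133, 169, 144, 96, 86, 17, 136, 39])
= compare 133 with maximum([169, 144, 96, 86, 17, 136, 39])
= compare 169 with maximum([144, 96, 86, 17, 136, 39])
= compare 144 with maximum([96, 86, 17, 136, 39])
= compare 96 with maximum([86, 17, 136, 39])
= compare 86 with maximum([17, 136, 39])
= compare 17 with maximum([136, 39])
= compare 136 with maximum([39])
Base: maximum([39]) = 39
compare 136 with 39: max = 136
compare 17 with 136: max = 136
compare 86 with 136: max = 136
compare 96 with 136: max = 136
compare 144 with 136: max = 144
compare 169 with 144: max = 169
compare 133 with 169: max = 169
= 169


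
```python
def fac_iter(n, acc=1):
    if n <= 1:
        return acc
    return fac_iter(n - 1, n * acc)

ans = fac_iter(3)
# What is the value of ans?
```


fac_iter(3, 1)
= fac_iter(2, 3 * 1) = fac_iter(2, 3)
= fac_iter(1, 2 * 3) = fac_iter(1, 6)
n <= 1, return acc = 6


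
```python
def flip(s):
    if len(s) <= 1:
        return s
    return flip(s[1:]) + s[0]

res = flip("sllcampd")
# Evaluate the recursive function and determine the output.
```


flip("sllcampd")
= flip("llcampd") + "s"
= flip("lcampd") + "l" + "s"
= flip("campd") + "l" + "l" + "s"
= flip("ampd") + "c" + "l" + "l" + "s"
= flip("mpd") + "a" + "c" + "l" + "l" + "s"
= flip("pd") + "m" + "a" + "c" + "l" + "l" + "s"
= flip("d") + "p" + "m" + "a" + "c" + "l" + "l" + "s"
= "d" + "p" + "m" + "a" + "c" + "l" + "l" + "s"
= "dpmaclls"


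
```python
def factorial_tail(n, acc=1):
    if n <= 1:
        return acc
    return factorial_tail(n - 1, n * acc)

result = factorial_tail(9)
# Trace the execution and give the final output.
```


factorial_tail(9, 1)
= factorial_tail(8, 9 * 1) = factorial_tail(8, 9)
= factorial_tail(7, 8 * 9) = factorial_tail(7, 72)
= factorial_tail(6, 7 * 72) = factorial_tail(6, 504)
= factorial_tail(5, 6 * 504) = factorial_tail(5, 3024)
= factorial_tail(4, 5 * 3024) = factorial_tail(4, 15120)
= factorial_tail(3, 4 * 15120) = factorial_tail(3, 60480)
= factorial_tail(2, 3 * 60480) = factorial_tail(2, 181440)
= factorial_tail(1, 2 * 181440) = factorial_tail(1, 362880)
n <= 1, return acc = 362880


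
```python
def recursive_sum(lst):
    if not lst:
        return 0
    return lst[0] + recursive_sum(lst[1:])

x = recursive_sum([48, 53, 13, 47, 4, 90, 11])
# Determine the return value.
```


recursive_sum([48, 53, 13, 47, 4, 90, 11])
= 48 + recursive_sum([53, 13, 47, 4, 90, 11])
= 48 + 53 + recursive_sum([13, 47, 4, 90, 11])
= 48 + 53 + 13 + recursive_sum([47, 4, 90, 11])
= 48 + 53 + 13 + 47 + recursive_sum([4, 90, 11])
= 48 + 53 + 13 + 47 + 4 + recursive_sum([90, 11])
= 48 + 53 + 13 + 47 + 4 + 90 + recursive_sum([11])
= 48 + 53 + 13 + 47 + 4 + 90 + 11 + recursive_sum([])
= 48 + 53 + 13 + 47 + 4 + 90 + 11 + 0
= 266


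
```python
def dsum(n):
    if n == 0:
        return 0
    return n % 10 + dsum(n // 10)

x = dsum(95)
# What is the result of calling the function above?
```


dsum(95)
= 5 + dsum(9)
= 5 + 9 + dsum(0)
= 5 + 9 + 0
= 14


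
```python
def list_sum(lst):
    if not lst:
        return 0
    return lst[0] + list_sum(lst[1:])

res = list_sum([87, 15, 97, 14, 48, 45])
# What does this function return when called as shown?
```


list_sum([87, 15, 97, 14, 48, 45])
= 87 + list_sum([15, 97, 14, 48, 45])
= 87 + 15 + list_sum([97, 14, 48, 45])
= 87 + 15 + 97 + list_sum([14, 48, 45])
= 87 + 15 + 97 + 14 + list_sum([48, 45])
= 87 + 15 + 97 + 14 + 48 + list_sum([45])
= 87 + 15 + 97 + 14 + 48 + 45 + list_sum([])
= 87 + 15 + 97 + 14 + 48 + 45 + 0
= 306


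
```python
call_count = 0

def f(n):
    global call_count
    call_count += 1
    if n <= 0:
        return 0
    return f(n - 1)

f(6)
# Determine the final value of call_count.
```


f(6) calls f(5) calls ... calls f(0)
Total calls: 6 + 1 (for base case) = 7


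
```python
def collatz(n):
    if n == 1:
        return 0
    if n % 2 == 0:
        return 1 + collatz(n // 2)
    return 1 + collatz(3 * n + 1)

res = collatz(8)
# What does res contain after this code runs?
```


collatz(8)
8 is even -> collatz(4)
4 is even -> collatz(2)
2 is even -> collatz(1)
Reached 1 after 3 steps
= 3


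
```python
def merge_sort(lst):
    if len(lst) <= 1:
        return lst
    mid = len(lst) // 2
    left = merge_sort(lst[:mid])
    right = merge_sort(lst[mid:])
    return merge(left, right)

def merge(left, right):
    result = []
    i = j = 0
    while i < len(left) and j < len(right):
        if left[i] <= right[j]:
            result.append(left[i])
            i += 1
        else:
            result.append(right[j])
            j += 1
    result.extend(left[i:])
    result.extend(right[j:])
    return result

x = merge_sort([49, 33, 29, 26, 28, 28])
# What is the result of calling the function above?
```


merge_sort([49, 33, 29, 26, 28, 28])
Split into [49, 33, 29] and [26, 28, 28]
Left sorted: [29, 33, 49]
Right sorted: [26, 28, 28]
Merge [29, 33, 49] and [26, 28, 28]
= [26, 28, 28, 29, 33, 49]


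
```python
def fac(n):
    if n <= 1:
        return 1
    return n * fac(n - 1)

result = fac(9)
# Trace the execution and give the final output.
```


fac(9)
= 9 * fac(8)
= 9 * 8 * fac(7)
= 9 * 8 * 7 * fac(6)
= 9 * 8 * 7 * 6 * fac(5)
= 9 * 8 * 7 * 6 * 5 * fac(4)
= 9 * 8 * 7 * 6 * 5 * 4 * fac(3)
= 9 * 8 * 7 * 6 * 5 * 4 * 3 * fac(2)
= 9 * 8 * 7 * 6 * 5 * 4 * 3 * 2 * fac(1)
= 9 * 8 * 7 * 6 * 5 * 4 * 3 * 2 * 1
= 362880


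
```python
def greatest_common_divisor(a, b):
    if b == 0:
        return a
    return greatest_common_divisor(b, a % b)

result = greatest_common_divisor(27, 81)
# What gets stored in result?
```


greatest_common_divisor(27, 81)
= greatest_common_divisor(81, 27 % 81) = greatest_common_divisor(81, 27)
= greatest_common_divisor(27, 81 % 27) = greatest_common_divisor(27, 0)
b == 0, return a = 27


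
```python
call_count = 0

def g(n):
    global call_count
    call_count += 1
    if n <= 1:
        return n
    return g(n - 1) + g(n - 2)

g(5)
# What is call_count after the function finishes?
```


g(5) calls g(4) and g(3); each non-base call branches into two more.
Let C(k) = total number of calls made by g(k), including the call to g(k) itself.
Base cases: C(0) = 1, C(1) = 1
Recurrence: C(k) = 1 + C(k-1) + C(k-2)
  C(2) = 1 + C(1) + C(0) = 1 + 1 + 1 = 3
  C(3) = 1 + C(2) + C(1) = 1 + 3 + 1 = 5
  C(4) = 1 + C(3) + C(2) = 1 + 5 + 3 = 9
  C(5) = 1 + C(4) + C(3) = 1 + 9 + 5 = 15
Total calls = C(5) = 15


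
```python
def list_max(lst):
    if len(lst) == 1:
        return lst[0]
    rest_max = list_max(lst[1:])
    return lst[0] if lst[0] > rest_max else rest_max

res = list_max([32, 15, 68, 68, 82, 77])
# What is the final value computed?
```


list_max([32, 15, 68, 68, 82, 77])
= compare 32 with list_max([15, 68, 68, 82, 77])
= compare 15 with list_max([68, 68, 82, 77])
= compare 68 with list_max([68, 82, 77])
= compare 68 with list_max([82, 77])
= compare 82 with list_max([77])
Base: list_max([77]) = 77
compare 82 with 77: max = 82
compare 68 with 82: max = 82
compare 68 with 82: max = 82
compare 15 with 82: max = 82
compare 32 with 82: max = 82
= 82


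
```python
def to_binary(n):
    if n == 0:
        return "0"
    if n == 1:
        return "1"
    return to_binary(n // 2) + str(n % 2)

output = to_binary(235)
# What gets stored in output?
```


to_binary(235)
= to_binary(117) + "1"
= to_binary(58) + "1" + "1"
= to_binary(29) + "0" + "1" + "1"
= to_binary(14) + "1" + "0" + "1" + "1"
= to_binary(7) + "0" + "1" + "0" + "1" + "1"
= to_binary(3) + "1" + "0" + "1" + "0" + "1" + "1"
= to_binary(1) + "1" + "1" + "0" + "1" + "0" + "1" + "1"
= "1" + "1" + "1" + "0" + "1" + "0" + "1" + "1"
= "11101011"


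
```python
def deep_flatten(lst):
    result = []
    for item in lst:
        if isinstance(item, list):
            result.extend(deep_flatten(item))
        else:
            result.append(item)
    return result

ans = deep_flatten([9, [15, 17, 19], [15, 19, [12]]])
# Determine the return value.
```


deep_flatten([9, [15, 17, 19], [15, 19, [12]]])
Processing each element:
  9 is not a list -> append 9
  [15, 17, 19] is a list -> deep_flatten recursively -> [15, 17, 19]
  [15, 19, [12]] is a list -> deep_flatten recursively -> [15, 19, 12]
= [9, 15, 17, 19, 15, 19, 12]


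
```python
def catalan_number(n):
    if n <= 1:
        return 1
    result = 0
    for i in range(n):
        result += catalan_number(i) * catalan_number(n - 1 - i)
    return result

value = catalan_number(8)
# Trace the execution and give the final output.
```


catalan_number(8)
= sum of catalan_number(i) * catalan_number(8-1-i) for i in 0..7
First compute sub-values bottom-up:
  catalan_number(0) = 1, catalan_number(1) = 1
  catalan_number(2) = 1*1 + 1*1 = 2
  catalan_number(3) = 1*2 + 1*1 + 2*1 = 5
  catalan_number(4) = 1*5 + 1*2 + 2*1 + 5*1 = 14
  catalan_number(5) = 1*14 + 1*5 + 2*2 + 5*1 + 14*1 = 42
  catalan_number(6) = 1*42 + 1*14 + 2*5 + 5*2 + 14*1 + 42*1 = 132
  catalan_number(7) = 1*132 + 1*42 + 2*14 + 5*5 + 14*2 + 42*1 + 132*1 = 429
Now catalan_number(8):
  catalan_number(0)*catalan_number(7) = 1*429 = 429
  catalan_number(1)*catalan_number(6) = 1*132 = 132
  catalan_number(2)*catalan_number(5) = 2*42 = 84
  catalan_number(3)*catalan_number(4) = 5*14 = 70
  catalan_number(4)*catalan_number(3) = 14*5 = 70
  catalan_number(5)*catalan_number(2) = 42*2 = 84
  catalan_number(6)*catalan_number(1) = 132*1 = 132
  catalan_number(7)*catalan_number(0) = 429*1 = 429
= 429 + 132 + 84 + 70 + 70 + 84 + 132 + 429
= 1430


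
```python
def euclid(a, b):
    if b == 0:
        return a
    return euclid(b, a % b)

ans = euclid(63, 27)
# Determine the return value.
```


euclid(63, 27)
= euclid(27, 63 % 27) = euclid(27, 9)
= euclid(9, 27 % 9) = euclid(9, 0)
b == 0, return a = 9


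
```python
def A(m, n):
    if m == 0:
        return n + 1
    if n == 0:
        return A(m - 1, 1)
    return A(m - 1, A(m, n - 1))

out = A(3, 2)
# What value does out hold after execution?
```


A(3, 2)
= A(2, A(3, 1))
First compute A(3, 1) = 13
= A(2, 13)
= 29


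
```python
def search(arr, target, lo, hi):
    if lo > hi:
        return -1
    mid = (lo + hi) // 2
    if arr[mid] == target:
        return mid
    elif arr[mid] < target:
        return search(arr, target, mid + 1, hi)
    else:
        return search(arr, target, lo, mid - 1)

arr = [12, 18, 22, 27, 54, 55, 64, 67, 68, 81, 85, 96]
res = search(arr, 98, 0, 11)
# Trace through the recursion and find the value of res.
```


search(arr, 98, 0, 11)
lo=0, hi=11, mid=5, arr[mid]=55
55 < 98, search right half
lo=6, hi=11, mid=8, arr[mid]=68
68 < 98, search right half
lo=9, hi=11, mid=10, arr[mid]=85
85 < 98, search right half
lo=11, hi=11, mid=11, arr[mid]=96
96 < 98, search right half
lo > hi, target not found, return -1
= -1


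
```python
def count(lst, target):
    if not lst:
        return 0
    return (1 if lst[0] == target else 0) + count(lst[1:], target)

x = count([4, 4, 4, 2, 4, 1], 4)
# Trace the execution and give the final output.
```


count([4, 4, 4, 2, 4, 1], 4)
lst[0]=4 == 4: 1 + count([4, 4, 2, 4, 1], 4)
lst[0]=4 == 4: 1 + count([4, 2, 4, 1], 4)
lst[0]=4 == 4: 1 + count([2, 4, 1], 4)
lst[0]=2 != 4: 0 + count([4, 1], 4)
lst[0]=4 == 4: 1 + count([1], 4)
lst[0]=1 != 4: 0 + count([], 4)
= 4


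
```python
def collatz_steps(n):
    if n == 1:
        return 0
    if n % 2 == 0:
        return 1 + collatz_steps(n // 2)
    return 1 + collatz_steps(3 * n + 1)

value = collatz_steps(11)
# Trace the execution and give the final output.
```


collatz_steps(11)
11 is odd -> 3*11+1 = 34 -> collatz_steps(34)
34 is even -> collatz_steps(17)
17 is odd -> 3*17+1 = 52 -> collatz_steps(52)
52 is even -> collatz_steps(26)
26 is even -> collatz_steps(13)
13 is odd -> 3*13+1 = 40 -> collatz_steps(40)
40 is even -> collatz_steps(20)
20 is even -> collatz_steps(10)
10 is even -> collatz_steps(5)
5 is odd -> 3*5+1 = 16 -> collatz_steps(16)
16 is even -> collatz_steps(8)
8 is even -> collatz_steps(4)
4 is even -> collatz_steps(2)
2 is even -> collatz_steps(1)
Reached 1 after 14 steps
= 14


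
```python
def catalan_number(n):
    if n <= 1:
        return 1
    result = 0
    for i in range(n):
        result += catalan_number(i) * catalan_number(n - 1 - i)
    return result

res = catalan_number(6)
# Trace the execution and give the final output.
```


catalan_number(6)
= sum of catalan_number(i) * catalan_number(6-1-i) for i in 0..5
First compute sub-values bottom-up:
  catalan_number(0) = 1, catalan_number(1) = 1
  catalan_number(2) = 1*1 + 1*1 = 2
  catalan_number(3) = 1*2 + 1*1 + 2*1 = 5
  catalan_number(4) = 1*5 + 1*2 + 2*1 + 5*1 = 14
  catalan_number(5) = 1*14 + 1*5 + 2*2 + 5*1 + 14*1 = 42
Now catalan_number(6):
  catalan_number(0)*catalan_number(5) = 1*42 = 42
  catalan_number(1)*catalan_number(4) = 1*14 = 14
  catalan_number(2)*catalan_number(3) = 2*5 = 10
  catalan_number(3)*catalan_number(2) = 5*2 = 10
  catalan_number(4)*catalan_number(1) = 14*1 = 14
  catalan_number(5)*catalan_number(0) = 42*1 = 42
= 42 + 14 + 10 + 10 + 14 + 42
= 132


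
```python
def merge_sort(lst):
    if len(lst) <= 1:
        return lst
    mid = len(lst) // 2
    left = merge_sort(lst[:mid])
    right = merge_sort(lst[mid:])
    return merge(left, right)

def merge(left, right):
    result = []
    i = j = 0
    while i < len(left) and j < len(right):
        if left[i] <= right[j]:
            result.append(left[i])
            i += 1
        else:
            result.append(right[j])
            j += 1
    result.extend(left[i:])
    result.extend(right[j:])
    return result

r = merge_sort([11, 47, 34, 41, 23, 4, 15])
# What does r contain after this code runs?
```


merge_sort([11, 47, 34, 41, 23, 4, 15])
Split into [11, 47, 34] and [41, 23, 4, 15]
Left sorted: [11, 34, 47]
Right sorted: [4, 15, 23, 41]
Merge [11, 34, 47] and [4, 15, 23, 41]
= [4, 11, 15, 23, 34, 41, 47]


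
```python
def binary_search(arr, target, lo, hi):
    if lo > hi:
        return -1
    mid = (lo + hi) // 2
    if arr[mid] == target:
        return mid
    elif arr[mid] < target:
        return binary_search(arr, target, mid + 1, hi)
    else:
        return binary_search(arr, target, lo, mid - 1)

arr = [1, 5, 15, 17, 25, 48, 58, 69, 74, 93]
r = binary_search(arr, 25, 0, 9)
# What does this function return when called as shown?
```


binary_search(arr, 25, 0, 9)
lo=0, hi=9, mid=4, arr[mid]=25
arr[4] == 25, found at index 4
= 4


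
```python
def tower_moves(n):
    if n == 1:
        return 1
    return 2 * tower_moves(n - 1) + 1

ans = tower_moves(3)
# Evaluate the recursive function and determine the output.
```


tower_moves(3)
= 2 * tower_moves(2) + 1
= 2 * (2 * tower_moves(1) + 1) + 1
Now compute bottom-up:
tower_moves(1) = 1
tower_moves(2) = 2 * 1 + 1 = 3
tower_moves(3) = 2 * 3 + 1 = 7
= 7


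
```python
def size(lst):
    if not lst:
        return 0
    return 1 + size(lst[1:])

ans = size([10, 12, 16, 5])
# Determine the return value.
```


size([10, 12, 16, 5])
= 1 + size([12, 16, 5])
= 1 + 1 + size([16, 5])
= 1 + 1 + 1 + size([5])
= 1 + 1 + 1 + 1 + size([])
= 1 + 1 + 1 + 1 + 0
= 4


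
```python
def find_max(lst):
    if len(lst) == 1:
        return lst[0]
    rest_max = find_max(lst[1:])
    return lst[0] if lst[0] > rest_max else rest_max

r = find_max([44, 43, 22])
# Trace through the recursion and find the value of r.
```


find_max([44, 43, 22])
= compare 44 with find_max([43, 22])
= compare 43 with find_max([22])
Base: find_max([22]) = 22
compare 43 with 22: max = 43
compare 44 with 43: max = 44
= 44


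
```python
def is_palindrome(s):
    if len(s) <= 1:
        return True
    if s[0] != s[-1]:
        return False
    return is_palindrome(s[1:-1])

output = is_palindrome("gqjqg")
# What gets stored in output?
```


is_palindrome("gqjqg")
"gqjqg": s[0]='g' == s[-1]='g' -> is_palindrome("qjq")
"qjq": s[0]='q' == s[-1]='q' -> is_palindrome("j")
"j": len <= 1 -> True
= True


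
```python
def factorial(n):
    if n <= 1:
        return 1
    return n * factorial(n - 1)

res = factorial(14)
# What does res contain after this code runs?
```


factorial(14)
= 14 * factorial(13)
= 14 * 13 * factorial(12)
= 14 * 13 * 12 * factorial(11)
= 14 * 13 * 12 * 11 * factorial(10)
= 14 * 13 * 12 * 11 * 10 * factorial(9)
= 14 * 13 * 12 * 11 * 10 * 9 * factorial(8)
= 14 * 13 * 12 * 11 * 10 * 9 * 8 * factorial(7)
= 14 * 13 * 12 * 11 * 10 * 9 * 8 * 7 * factorial(6)
= 14 * 13 * 12 * 11 * 10 * 9 * 8 * 7 * 6 * factorial(5)
= 14 * 13 * 12 * 11 * 10 * 9 * 8 * 7 * 6 * 5 * factorial(4)
= 14 * 13 * 12 * 11 * 10 * 9 * 8 * 7 * 6 * 5 * 4 * factorial(3)
= 14 * 13 * 12 * 11 * 10 * 9 * 8 * 7 * 6 * 5 * 4 * 3 * factorial(2)
= 14 * 13 * 12 * 11 * 10 * 9 * 8 * 7 * 6 * 5 * 4 * 3 * 2 * factorial(1)
= 14 * 13 * 12 * 11 * 10 * 9 * 8 * 7 * 6 * 5 * 4 * 3 * 2 * 1
= 87178291200


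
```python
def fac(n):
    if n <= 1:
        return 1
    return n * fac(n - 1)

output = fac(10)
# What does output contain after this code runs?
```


fac(10)
= 10 * fac(9)
= 10 * 9 * fac(8)
= 10 * 9 * 8 * fac(7)
= 10 * 9 * 8 * 7 * fac(6)
= 10 * 9 * 8 * 7 * 6 * fac(5)
= 10 * 9 * 8 * 7 * 6 * 5 * fac(4)
= 10 * 9 * 8 * 7 * 6 * 5 * 4 * fac(3)
= 10 * 9 * 8 * 7 * 6 * 5 * 4 * 3 * fac(2)
= 10 * 9 * 8 * 7 * 6 * 5 * 4 * 3 * 2 * fac(1)
= 10 * 9 * 8 * 7 * 6 * 5 * 4 * 3 * 2 * 1
= 3628800


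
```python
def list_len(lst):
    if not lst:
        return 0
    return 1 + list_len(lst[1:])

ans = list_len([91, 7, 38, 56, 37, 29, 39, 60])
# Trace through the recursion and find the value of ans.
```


list_len([91, 7, 38, 56, 37, 29, 39, 60])
= 1 + list_len([7, 38, 56, 37, 29, 39, 60])
= 1 + 1 + list_len([38, 56, 37, 29, 39, 60])
= 1 + 1 + 1 + list_len([56, 37, 29, 39, 60])
= 1 + 1 + 1 + 1 + list_len([37, 29, 39, 60])
= 1 + 1 + 1 + 1 + 1 + list_len([29, 39, 60])
= 1 + 1 + 1 + 1 + 1 + 1 + list_len([39, 60])
= 1 + 1 + 1 + 1 + 1 + 1 + 1 + list_len([60])
= 1 + 1 + 1 + 1 + 1 + 1 + 1 + 1 + list_len([])
= 1 + 1 + 1 + 1 + 1 + 1 + 1 + 1 + 0
= 8


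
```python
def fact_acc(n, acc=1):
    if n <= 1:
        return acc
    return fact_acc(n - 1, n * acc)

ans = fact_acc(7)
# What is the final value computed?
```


fact_acc(7, 1)
= fact_acc(6, 7 * 1) = fact_acc(6, 7)
= fact_acc(5, 6 * 7) = fact_acc(5, 42)
= fact_acc(4, 5 * 42) = fact_acc(4, 210)
= fact_acc(3, 4 * 210) = fact_acc(3, 840)
= fact_acc(2, 3 * 840) = fact_acc(2, 2520)
= fact_acc(1, 2 * 2520) = fact_acc(1, 5040)
n <= 1, return acc = 5040


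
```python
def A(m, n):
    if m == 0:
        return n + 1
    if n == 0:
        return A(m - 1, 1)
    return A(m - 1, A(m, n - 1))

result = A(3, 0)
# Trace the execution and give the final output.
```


A(3, 0)
n == 0: return A(2, 1)
= A(2, 1) = 5
= 5


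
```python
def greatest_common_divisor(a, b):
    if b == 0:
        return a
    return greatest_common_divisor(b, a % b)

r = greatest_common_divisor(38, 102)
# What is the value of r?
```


greatest_common_divisor(38, 102)
= greatest_common_divisor(102, 38 % 102) = greatest_common_divisor(102, 38)
= greatest_common_divisor(38, 102 % 38) = greatest_common_divisor(38, 26)
= greatest_common_divisor(26, 38 % 26) = greatest_common_divisor(26, 12)
= greatest_common_divisor(12, 26 % 12) = greatest_common_divisor(12, 2)
= greatest_common_divisor(2, 12 % 2) = greatest_common_divisor(2, 0)
b == 0, return a = 2


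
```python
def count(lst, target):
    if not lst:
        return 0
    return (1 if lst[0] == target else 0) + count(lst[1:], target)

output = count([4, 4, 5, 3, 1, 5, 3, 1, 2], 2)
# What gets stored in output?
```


count([4, 4, 5, 3, 1, 5, 3, 1, 2], 2)
lst[0]=4 != 2: 0 + count([4, 5, 3, 1, 5, 3, 1, 2], 2)
lst[0]=4 != 2: 0 + count([5, 3, 1, 5, 3, 1, 2], 2)
lst[0]=5 != 2: 0 + count([3, 1, 5, 3, 1, 2], 2)
lst[0]=3 != 2: 0 + count([1, 5, 3, 1, 2], 2)
lst[0]=1 != 2: 0 + count([5, 3, 1, 2], 2)
lst[0]=5 != 2: 0 + count([3, 1, 2], 2)
lst[0]=3 != 2: 0 + count([1, 2], 2)
lst[0]=1 != 2: 0 + count([2], 2)
lst[0]=2 == 2: 1 + count([], 2)
= 1


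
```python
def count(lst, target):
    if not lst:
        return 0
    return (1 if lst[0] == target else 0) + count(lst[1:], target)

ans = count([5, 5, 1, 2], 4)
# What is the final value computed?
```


count([5, 5, 1, 2], 4)
lst[0]=5 != 4: 0 + count([5, 1, 2], 4)
lst[0]=5 != 4: 0 + count([1, 2], 4)
lst[0]=1 != 4: 0 + count([2], 4)
lst[0]=2 != 4: 0 + count([], 4)
= 0


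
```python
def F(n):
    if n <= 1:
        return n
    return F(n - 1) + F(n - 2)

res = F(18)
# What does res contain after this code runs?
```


F(18)
= F(17) + F(16)
= (F(16) + F(15)) + F(16)
Computing bottom-up: F(0)=0, F(1)=1, F(2)=1, F(3)=2, F(4)=3, F(5)=5, F(6)=8, F(7)=13, F(8)=21, F(9)=34, F(10)=55, F(11)=89, F(12)=144, F(13)=233, F(14)=377, F(15)=610, F(16)=987, F(17)=1597, F(18)=2584
= 2584


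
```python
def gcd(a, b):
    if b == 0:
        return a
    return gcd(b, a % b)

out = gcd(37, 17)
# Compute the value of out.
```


gcd(37, 17)
= gcd(17, 37 % 17) = gcd(17, 3)
= gcd(3, 17 % 3) = gcd(3, 2)
= gcd(2, 3 % 2) = gcd(2, 1)
= gcd(1, 2 % 1) = gcd(1, 0)
b == 0, return a = 1


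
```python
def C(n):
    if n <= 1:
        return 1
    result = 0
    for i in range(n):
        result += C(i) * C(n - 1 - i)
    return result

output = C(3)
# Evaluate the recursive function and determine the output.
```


C(3)
= sum of C(i) * C(3-1-i) for i in 0..2
First compute sub-values bottom-up:
  C(0) = 1, C(1) = 1
  C(2) = 1*1 + 1*1 = 2
Now C(3):
  C(0)*C(2) = 1*2 = 2
  C(1)*C(1) = 1*1 = 1
  C(2)*C(0) = 2*1 = 2
= 2 + 1 + 2
= 5


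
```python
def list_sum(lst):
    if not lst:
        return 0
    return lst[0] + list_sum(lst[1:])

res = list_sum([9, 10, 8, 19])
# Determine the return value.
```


list_sum([9, 10, 8, 19])
= 9 + list_sum([10, 8, 19])
= 9 + 10 + list_sum([8, 19])
= 9 + 10 + 8 + list_sum([19])
= 9 + 10 + 8 + 19 + list_sum([])
= 9 + 10 + 8 + 19 + 0
= 46


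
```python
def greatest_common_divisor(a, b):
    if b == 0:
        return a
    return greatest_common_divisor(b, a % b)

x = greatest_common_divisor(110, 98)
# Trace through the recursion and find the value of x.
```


greatest_common_divisor(110, 98)
= greatest_common_divisor(98, 110 % 98) = greatest_common_divisor(98, 12)
= greatest_common_divisor(12, 98 % 12) = greatest_common_divisor(12, 2)
= greatest_common_divisor(2, 12 % 2) = greatest_common_divisor(2, 0)
b == 0, return a = 2


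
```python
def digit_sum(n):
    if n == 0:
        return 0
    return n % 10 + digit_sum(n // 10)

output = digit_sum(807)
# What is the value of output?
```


digit_sum(807)
= 7 + digit_sum(80)
= 7 + 0 + digit_sum(8)
= 7 + 0 + 8 + digit_sum(0)
= 7 + 0 + 8 + 0
= 15


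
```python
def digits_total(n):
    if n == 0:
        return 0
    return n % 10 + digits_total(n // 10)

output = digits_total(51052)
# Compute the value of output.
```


digits_total(51052)
= 2 + digits_total(5105)
= 2 + 5 + digits_total(510)
= 2 + 5 + 0 + digits_total(51)
= 2 + 5 + 0 + 1 + digits_total(5)
= 2 + 5 + 0 + 1 + 5 + digits_total(0)
= 2 + 5 + 0 + 1 + 5 + 0
= 13


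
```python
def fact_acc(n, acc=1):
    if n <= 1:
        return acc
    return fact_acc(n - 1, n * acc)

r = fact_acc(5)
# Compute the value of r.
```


fact_acc(5, 1)
= fact_acc(4, 5 * 1) = fact_acc(4, 5)
= fact_acc(3, 4 * 5) = fact_acc(3, 20)
= fact_acc(2, 3 * 20) = fact_acc(2, 60)
= fact_acc(1, 2 * 60) = fact_acc(1, 120)
n <= 1, return acc = 120


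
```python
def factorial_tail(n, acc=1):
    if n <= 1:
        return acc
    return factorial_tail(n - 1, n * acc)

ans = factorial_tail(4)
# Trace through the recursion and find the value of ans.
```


factorial_tail(4, 1)
= factorial_tail(3, 4 * 1) = factorial_tail(3, 4)
= factorial_tail(2, 3 * 4) = factorial_tail(2, 12)
= factorial_tail(1, 2 * 12) = factorial_tail(1, 24)
n <= 1, return acc = 24


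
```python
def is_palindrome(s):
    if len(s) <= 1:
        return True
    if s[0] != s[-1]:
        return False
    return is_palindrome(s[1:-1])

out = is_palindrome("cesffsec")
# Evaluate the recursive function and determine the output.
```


is_palindrome("cesffsec")
"cesffsec": s[0]='c' == s[-1]='c' -> is_palindrome("esffse")
"esffse": s[0]='e' == s[-1]='e' -> is_palindrome("sffs")
"sffs": s[0]='s' == s[-1]='s' -> is_palindrome("ff")
"ff": s[0]='f' == s[-1]='f' -> is_palindrome("")
"": len <= 1 -> True
= True


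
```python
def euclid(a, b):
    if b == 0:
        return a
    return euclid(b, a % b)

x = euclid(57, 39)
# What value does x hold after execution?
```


euclid(57, 39)
= euclid(39, 57 % 39) = euclid(39, 18)
= euclid(18, 39 % 18) = euclid(18, 3)
= euclid(3, 18 % 3) = euclid(3, 0)
b == 0, return a = 3


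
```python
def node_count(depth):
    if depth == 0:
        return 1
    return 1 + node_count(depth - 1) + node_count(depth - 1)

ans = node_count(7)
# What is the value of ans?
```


node_count(7)
= 1 + node_count(6) + node_count(6)
= 1 + 2 * node_count(6)
node_count(k) = 2^(k+1) - 1
node_count(0) = 1
node_count(1) = 3
node_count(2) = 7
node_count(3) = 15
node_count(4) = 31
node_count(7) = 2^8 - 1 = 255


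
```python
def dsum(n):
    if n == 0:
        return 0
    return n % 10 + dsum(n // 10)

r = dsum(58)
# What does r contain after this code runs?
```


dsum(58)
= 8 + dsum(5)
= 8 + 5 + dsum(0)
= 8 + 5 + 0
= 13


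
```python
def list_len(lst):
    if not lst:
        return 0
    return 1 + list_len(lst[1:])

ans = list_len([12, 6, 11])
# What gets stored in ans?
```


list_len([12, 6, 11])
= 1 + list_len([6, 11])
= 1 + 1 + list_len([11])
= 1 + 1 + 1 + list_len([])
= 1 + 1 + 1 + 0
= 3


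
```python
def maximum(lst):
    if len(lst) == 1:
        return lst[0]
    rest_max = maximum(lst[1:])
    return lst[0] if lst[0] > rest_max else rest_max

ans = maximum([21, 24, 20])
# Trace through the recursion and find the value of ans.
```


maximum([21, 24, 20])
= compare 21 with maximum([24, 20])
= compare 24 with maximum([20])
Base: maximum([20]) = 20
compare 24 with 20: max = 24
compare 21 with 24: max = 24
= 24


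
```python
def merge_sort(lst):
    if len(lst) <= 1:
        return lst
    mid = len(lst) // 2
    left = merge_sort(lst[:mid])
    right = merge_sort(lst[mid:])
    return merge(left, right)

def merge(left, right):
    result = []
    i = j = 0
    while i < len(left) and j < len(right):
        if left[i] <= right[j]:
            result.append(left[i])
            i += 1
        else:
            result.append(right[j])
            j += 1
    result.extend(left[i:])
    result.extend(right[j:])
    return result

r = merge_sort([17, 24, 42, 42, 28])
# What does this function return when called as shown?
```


merge_sort([17, 24, 42, 42, 28])
Split into [17, 24] and [42, 42, 28]
Left sorted: [17, 24]
Right sorted: [28, 42, 42]
Merge [17, 24] and [28, 42, 42]
= [17, 24, 28, 42, 42]


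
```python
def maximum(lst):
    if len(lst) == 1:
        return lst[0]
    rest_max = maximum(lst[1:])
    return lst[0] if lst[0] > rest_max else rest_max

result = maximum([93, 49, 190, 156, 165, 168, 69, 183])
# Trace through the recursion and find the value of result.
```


maximum([93, 49, 190, 156, 165, 168, 69, 183])
= compare 93 with maximum([49, 190, 156, 165, 168, 69, 183])
= compare 49 with maximum([190, 156, 165, 168, 69, 183])
= compare 190 with maximum([156, 165, 168, 69, 183])
= compare 156 with maximum([165, 168, 69, 183])
= compare 165 with maximum([168, 69, 183])
= compare 168 with maximum([69, 183])
= compare 69 with maximum([183])
Base: maximum([183]) = 183
compare 69 with 183: max = 183
compare 168 with 183: max = 183
compare 165 with 183: max = 183
compare 156 with 183: max = 183
compare 190 with 183: max = 190
compare 49 with 190: max = 190
compare 93 with 190: max = 190
= 190


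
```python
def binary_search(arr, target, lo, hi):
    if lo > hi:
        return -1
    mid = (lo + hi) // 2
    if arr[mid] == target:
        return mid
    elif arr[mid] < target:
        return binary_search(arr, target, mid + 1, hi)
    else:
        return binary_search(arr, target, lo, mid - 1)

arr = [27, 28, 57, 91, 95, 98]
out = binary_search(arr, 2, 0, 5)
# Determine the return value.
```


binary_search(arr, 2, 0, 5)
lo=0, hi=5, mid=2, arr[mid]=57
57 > 2, search left half
lo=0, hi=1, mid=0, arr[mid]=27
27 > 2, search left half
lo > hi, target not found, return -1
= -1


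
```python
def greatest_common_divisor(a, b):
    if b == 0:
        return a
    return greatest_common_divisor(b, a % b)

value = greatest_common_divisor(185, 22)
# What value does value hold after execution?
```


greatest_common_divisor(185, 22)
= greatest_common_divisor(22, 185 % 22) = greatest_common_divisor(22, 9)
= greatest_common_divisor(9, 22 % 9) = greatest_common_divisor(9, 4)
= greatest_common_divisor(4, 9 % 4) = greatest_common_divisor(4, 1)
= greatest_common_divisor(1, 4 % 1) = greatest_common_divisor(1, 0)
b == 0, return a = 1


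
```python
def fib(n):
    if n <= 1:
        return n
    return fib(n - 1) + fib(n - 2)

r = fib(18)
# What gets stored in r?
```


fib(18)
= fib(17) + fib(16)
= (fib(16) + fib(15)) + fib(16)
Computing bottom-up: fib(0)=0, fib(1)=1, fib(2)=1, fib(3)=2, fib(4)=3, fib(5)=5, fib(6)=8, fib(7)=13, fib(8)=21, fib(9)=34, fib(10)=55, fib(11)=89, fib(12)=144, fib(13)=233, fib(14)=377, fib(15)=610, fib(16)=987, fib(17)=1597, fib(18)=2584
= 2584


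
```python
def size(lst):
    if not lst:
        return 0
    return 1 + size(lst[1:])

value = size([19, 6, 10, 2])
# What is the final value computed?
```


size([19, 6, 10, 2])
= 1 + size([6, 10, 2])
= 1 + 1 + size([10, 2])
= 1 + 1 + 1 + size([2])
= 1 + 1 + 1 + 1 + size([])
= 1 + 1 + 1 + 1 + 0
= 4


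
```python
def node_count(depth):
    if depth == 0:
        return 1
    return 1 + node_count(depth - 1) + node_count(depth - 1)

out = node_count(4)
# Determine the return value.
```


node_count(4)
= 1 + node_count(3) + node_count(3)
= 1 + 2 * node_count(3)
node_count(k) = 2^(k+1) - 1
node_count(0) = 1
node_count(1) = 3
node_count(2) = 7
node_count(3) = 15
node_count(4) = 31
node_count(4) = 2^5 - 1 = 31


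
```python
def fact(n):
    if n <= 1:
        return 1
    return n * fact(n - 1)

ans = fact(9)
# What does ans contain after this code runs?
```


fact(9)
= 9 * fact(8)
= 9 * 8 * fact(7)
= 9 * 8 * 7 * fact(6)
= 9 * 8 * 7 * 6 * fact(5)
= 9 * 8 * 7 * 6 * 5 * fact(4)
= 9 * 8 * 7 * 6 * 5 * 4 * fact(3)
= 9 * 8 * 7 * 6 * 5 * 4 * 3 * fact(2)
= 9 * 8 * 7 * 6 * 5 * 4 * 3 * 2 * fact(1)
= 9 * 8 * 7 * 6 * 5 * 4 * 3 * 2 * 1
= 362880


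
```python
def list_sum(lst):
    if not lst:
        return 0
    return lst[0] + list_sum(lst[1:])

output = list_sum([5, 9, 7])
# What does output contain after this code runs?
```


list_sum([5, 9, 7])
= 5 + list_sum([9, 7])
= 5 + 9 + list_sum([7])
= 5 + 9 + 7 + list_sum([])
= 5 + 9 + 7 + 0
= 21


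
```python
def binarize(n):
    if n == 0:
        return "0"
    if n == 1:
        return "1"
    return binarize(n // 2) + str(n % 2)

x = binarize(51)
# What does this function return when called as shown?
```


binarize(51)
= binarize(25) + "1"
= binarize(12) + "1" + "1"
= binarize(6) + "0" + "1" + "1"
= binarize(3) + "0" + "0" + "1" + "1"
= binarize(1) + "1" + "0" + "0" + "1" + "1"
= "1" + "1" + "0" + "0" + "1" + "1"
= "110011"


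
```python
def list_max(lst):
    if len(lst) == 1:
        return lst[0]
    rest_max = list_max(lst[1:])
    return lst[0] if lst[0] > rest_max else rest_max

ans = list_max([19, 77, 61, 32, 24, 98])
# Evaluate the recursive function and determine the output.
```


list_max([19, 77, 61, 32, 24, 98])
= compare 19 with list_max([77, 61, 32, 24, 98])
= compare 77 with list_max([61, 32, 24, 98])
= compare 61 with list_max([32, 24, 98])
= compare 32 with list_max([24, 98])
= compare 24 with list_max([98])
Base: list_max([98]) = 98
compare 24 with 98: max = 98
compare 32 with 98: max = 98
compare 61 with 98: max = 98
compare 77 with 98: max = 98
compare 19 with 98: max = 98
= 98


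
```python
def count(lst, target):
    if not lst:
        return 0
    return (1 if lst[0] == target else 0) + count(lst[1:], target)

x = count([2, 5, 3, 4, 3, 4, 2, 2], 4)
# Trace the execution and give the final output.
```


count([2, 5, 3, 4, 3, 4, 2, 2], 4)
lst[0]=2 != 4: 0 + count([5, 3, 4, 3, 4, 2, 2], 4)
lst[0]=5 != 4: 0 + count([3, 4, 3, 4, 2, 2], 4)
lst[0]=3 != 4: 0 + count([4, 3, 4, 2, 2], 4)
lst[0]=4 == 4: 1 + count([3, 4, 2, 2], 4)
lst[0]=3 != 4: 0 + count([4, 2, 2], 4)
lst[0]=4 == 4: 1 + count([2, 2], 4)
lst[0]=2 != 4: 0 + count([2], 4)
lst[0]=2 != 4: 0 + count([], 4)
= 2


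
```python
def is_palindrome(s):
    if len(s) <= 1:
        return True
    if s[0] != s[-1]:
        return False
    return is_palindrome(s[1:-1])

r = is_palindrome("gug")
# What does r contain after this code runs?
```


is_palindrome("gug")
"gug": s[0]='g' == s[-1]='g' -> is_palindrome("u")
"u": len <= 1 -> True
= True


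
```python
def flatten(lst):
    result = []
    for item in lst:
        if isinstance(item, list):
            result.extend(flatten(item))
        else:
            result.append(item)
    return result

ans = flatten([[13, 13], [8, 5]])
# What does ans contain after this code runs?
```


flatten([[13, 13], [8, 5]])
Processing each element:
  [13, 13] is a list -> flatten recursively -> [13, 13]
  [8, 5] is a list -> flatten recursively -> [8, 5]
= [13, 13, 8, 5]


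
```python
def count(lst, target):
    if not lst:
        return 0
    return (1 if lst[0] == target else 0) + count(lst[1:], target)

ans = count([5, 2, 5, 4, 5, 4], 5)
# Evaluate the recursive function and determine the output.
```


count([5, 2, 5, 4, 5, 4], 5)
lst[0]=5 == 5: 1 + count([2, 5, 4, 5, 4], 5)
lst[0]=2 != 5: 0 + count([5, 4, 5, 4], 5)
lst[0]=5 == 5: 1 + count([4, 5, 4], 5)
lst[0]=4 != 5: 0 + count([5, 4], 5)
lst[0]=5 == 5: 1 + count([4], 5)
lst[0]=4 != 5: 0 + count([], 5)
= 3


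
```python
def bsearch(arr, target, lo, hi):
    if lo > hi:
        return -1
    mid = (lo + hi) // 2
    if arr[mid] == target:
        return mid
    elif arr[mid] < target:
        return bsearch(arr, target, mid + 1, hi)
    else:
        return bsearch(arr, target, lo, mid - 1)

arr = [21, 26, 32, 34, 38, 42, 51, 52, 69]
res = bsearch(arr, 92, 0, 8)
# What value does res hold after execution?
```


bsearch(arr, 92, 0, 8)
lo=0, hi=8, mid=4, arr[mid]=38
38 < 92, search right half
lo=5, hi=8, mid=6, arr[mid]=51
51 < 92, search right half
lo=7, hi=8, mid=7, arr[mid]=52
52 < 92, search right half
lo=8, hi=8, mid=8, arr[mid]=69
69 < 92, search right half
lo > hi, target not found, return -1
= -1


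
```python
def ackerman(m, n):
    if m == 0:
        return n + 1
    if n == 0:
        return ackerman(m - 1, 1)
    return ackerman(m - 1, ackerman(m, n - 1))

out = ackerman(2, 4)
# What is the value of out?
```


ackerman(2, 4)
= ackerman(1, ackerman(2, 3))
First compute ackerman(2, 3) = 9
= ackerman(1, 9)
= 11


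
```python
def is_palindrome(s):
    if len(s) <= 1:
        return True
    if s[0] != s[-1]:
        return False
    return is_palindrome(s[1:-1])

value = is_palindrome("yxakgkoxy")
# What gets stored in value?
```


is_palindrome("yxakgkoxy")
"yxakgkoxy": s[0]='y' == s[-1]='y' -> is_palindrome("xakgkox")
"xakgkox": s[0]='x' == s[-1]='x' -> is_palindrome("akgko")
"akgko": s[0]='a' != s[-1]='o' -> False
= False


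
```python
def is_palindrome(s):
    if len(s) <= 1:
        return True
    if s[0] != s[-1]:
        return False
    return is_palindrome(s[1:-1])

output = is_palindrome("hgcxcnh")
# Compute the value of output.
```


is_palindrome("hgcxcnh")
"hgcxcnh": s[0]='h' == s[-1]='h' -> is_palindrome("gcxcn")
"gcxcn": s[0]='g' != s[-1]='n' -> False
= False


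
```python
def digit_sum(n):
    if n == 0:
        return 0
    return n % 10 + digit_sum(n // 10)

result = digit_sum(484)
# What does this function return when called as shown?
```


digit_sum(484)
= 4 + digit_sum(48)
= 4 + 8 + digit_sum(4)
= 4 + 8 + 4 + digit_sum(0)
= 4 + 8 + 4 + 0
= 16


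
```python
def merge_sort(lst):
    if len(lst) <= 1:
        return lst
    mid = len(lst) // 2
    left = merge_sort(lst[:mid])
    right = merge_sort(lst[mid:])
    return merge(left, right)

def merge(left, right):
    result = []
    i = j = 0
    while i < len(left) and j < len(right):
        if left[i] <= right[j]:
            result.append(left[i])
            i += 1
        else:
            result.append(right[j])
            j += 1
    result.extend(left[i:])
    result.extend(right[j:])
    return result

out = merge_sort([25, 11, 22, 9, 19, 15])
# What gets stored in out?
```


merge_sort([25, 11, 22, 9, 19, 15])
Split into [25, 11, 22] and [9, 19, 15]
Left sorted: [11, 22, 25]
Right sorted: [9, 15, 19]
Merge [11, 22, 25] and [9, 15, 19]
= [9, 11, 15, 19, 22, 25]


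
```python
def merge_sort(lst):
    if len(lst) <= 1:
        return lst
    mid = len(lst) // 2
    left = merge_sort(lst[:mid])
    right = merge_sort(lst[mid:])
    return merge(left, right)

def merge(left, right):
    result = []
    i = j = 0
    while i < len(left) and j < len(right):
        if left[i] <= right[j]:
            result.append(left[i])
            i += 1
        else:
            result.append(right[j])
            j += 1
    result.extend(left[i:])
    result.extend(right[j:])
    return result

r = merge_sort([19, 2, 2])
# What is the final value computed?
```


merge_sort([19, 2, 2])
Split into [19] and [2, 2]
Left sorted: [19]
Right sorted: [2, 2]
Merge [19] and [2, 2]
= [2, 2, 19]


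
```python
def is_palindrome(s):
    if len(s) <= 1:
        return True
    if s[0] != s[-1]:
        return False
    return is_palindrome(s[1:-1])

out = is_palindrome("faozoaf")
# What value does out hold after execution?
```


is_palindrome("faozoaf")
"faozoaf": s[0]='f' == s[-1]='f' -> is_palindrome("aozoa")
"aozoa": s[0]='a' == s[-1]='a' -> is_palindrome("ozo")
"ozo": s[0]='o' == s[-1]='o' -> is_palindrome("z")
"z": len <= 1 -> True
= True


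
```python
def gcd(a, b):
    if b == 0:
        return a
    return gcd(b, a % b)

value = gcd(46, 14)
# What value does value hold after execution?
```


gcd(46, 14)
= gcd(14, 46 % 14) = gcd(14, 4)
= gcd(4, 14 % 4) = gcd(4, 2)
= gcd(2, 4 % 2) = gcd(2, 0)
b == 0, return a = 2
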